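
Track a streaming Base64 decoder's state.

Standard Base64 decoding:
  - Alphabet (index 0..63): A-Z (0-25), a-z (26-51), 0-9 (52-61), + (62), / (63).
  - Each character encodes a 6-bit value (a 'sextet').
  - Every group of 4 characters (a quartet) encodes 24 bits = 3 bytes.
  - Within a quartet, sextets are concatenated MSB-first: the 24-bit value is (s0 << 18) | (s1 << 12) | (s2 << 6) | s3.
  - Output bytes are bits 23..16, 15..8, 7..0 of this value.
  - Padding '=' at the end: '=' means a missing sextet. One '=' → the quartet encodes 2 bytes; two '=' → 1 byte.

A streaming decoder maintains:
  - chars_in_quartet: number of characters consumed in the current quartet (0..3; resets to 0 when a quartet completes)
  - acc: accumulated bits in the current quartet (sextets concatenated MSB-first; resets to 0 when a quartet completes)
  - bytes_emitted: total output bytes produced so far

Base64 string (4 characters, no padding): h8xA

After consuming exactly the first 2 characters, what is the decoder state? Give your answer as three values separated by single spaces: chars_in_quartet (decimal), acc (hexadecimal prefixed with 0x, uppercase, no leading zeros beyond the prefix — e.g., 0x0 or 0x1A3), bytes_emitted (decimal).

After char 0 ('h'=33): chars_in_quartet=1 acc=0x21 bytes_emitted=0
After char 1 ('8'=60): chars_in_quartet=2 acc=0x87C bytes_emitted=0

Answer: 2 0x87C 0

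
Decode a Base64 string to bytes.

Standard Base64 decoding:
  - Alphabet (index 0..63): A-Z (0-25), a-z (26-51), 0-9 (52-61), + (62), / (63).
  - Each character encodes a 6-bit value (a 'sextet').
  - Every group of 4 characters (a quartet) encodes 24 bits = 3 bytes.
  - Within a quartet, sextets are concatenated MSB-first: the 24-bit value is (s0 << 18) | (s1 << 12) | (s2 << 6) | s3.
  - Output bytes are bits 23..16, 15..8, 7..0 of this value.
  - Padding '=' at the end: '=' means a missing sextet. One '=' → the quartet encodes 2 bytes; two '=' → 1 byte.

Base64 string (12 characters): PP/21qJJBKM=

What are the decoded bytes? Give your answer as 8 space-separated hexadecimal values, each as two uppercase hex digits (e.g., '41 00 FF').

Answer: 3C FF F6 D6 A2 49 04 A3

Derivation:
After char 0 ('P'=15): chars_in_quartet=1 acc=0xF bytes_emitted=0
After char 1 ('P'=15): chars_in_quartet=2 acc=0x3CF bytes_emitted=0
After char 2 ('/'=63): chars_in_quartet=3 acc=0xF3FF bytes_emitted=0
After char 3 ('2'=54): chars_in_quartet=4 acc=0x3CFFF6 -> emit 3C FF F6, reset; bytes_emitted=3
After char 4 ('1'=53): chars_in_quartet=1 acc=0x35 bytes_emitted=3
After char 5 ('q'=42): chars_in_quartet=2 acc=0xD6A bytes_emitted=3
After char 6 ('J'=9): chars_in_quartet=3 acc=0x35A89 bytes_emitted=3
After char 7 ('J'=9): chars_in_quartet=4 acc=0xD6A249 -> emit D6 A2 49, reset; bytes_emitted=6
After char 8 ('B'=1): chars_in_quartet=1 acc=0x1 bytes_emitted=6
After char 9 ('K'=10): chars_in_quartet=2 acc=0x4A bytes_emitted=6
After char 10 ('M'=12): chars_in_quartet=3 acc=0x128C bytes_emitted=6
Padding '=': partial quartet acc=0x128C -> emit 04 A3; bytes_emitted=8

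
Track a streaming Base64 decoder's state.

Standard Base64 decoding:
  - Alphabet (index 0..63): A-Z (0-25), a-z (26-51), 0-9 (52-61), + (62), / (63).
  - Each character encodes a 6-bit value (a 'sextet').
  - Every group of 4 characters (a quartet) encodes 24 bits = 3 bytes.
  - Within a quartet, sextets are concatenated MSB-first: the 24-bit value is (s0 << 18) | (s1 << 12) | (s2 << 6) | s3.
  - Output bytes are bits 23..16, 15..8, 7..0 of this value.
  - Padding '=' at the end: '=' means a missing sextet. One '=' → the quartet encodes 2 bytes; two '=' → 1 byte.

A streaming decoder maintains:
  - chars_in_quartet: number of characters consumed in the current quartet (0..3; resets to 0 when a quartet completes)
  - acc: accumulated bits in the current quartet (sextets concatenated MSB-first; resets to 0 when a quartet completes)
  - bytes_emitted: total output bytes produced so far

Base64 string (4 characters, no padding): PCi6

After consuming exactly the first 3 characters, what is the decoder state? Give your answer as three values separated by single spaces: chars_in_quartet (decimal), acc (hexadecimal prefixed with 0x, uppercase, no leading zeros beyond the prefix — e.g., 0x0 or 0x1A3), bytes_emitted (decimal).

Answer: 3 0xF0A2 0

Derivation:
After char 0 ('P'=15): chars_in_quartet=1 acc=0xF bytes_emitted=0
After char 1 ('C'=2): chars_in_quartet=2 acc=0x3C2 bytes_emitted=0
After char 2 ('i'=34): chars_in_quartet=3 acc=0xF0A2 bytes_emitted=0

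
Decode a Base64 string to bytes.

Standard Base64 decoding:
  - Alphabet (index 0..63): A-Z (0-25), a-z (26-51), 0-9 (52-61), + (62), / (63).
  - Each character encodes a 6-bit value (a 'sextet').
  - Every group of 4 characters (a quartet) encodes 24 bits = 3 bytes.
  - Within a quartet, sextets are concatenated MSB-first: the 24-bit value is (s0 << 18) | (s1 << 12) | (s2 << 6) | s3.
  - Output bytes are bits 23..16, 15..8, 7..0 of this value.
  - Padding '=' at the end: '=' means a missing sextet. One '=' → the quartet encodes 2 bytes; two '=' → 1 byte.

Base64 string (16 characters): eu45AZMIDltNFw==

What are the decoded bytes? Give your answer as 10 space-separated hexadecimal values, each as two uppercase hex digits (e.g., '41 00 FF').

After char 0 ('e'=30): chars_in_quartet=1 acc=0x1E bytes_emitted=0
After char 1 ('u'=46): chars_in_quartet=2 acc=0x7AE bytes_emitted=0
After char 2 ('4'=56): chars_in_quartet=3 acc=0x1EBB8 bytes_emitted=0
After char 3 ('5'=57): chars_in_quartet=4 acc=0x7AEE39 -> emit 7A EE 39, reset; bytes_emitted=3
After char 4 ('A'=0): chars_in_quartet=1 acc=0x0 bytes_emitted=3
After char 5 ('Z'=25): chars_in_quartet=2 acc=0x19 bytes_emitted=3
After char 6 ('M'=12): chars_in_quartet=3 acc=0x64C bytes_emitted=3
After char 7 ('I'=8): chars_in_quartet=4 acc=0x19308 -> emit 01 93 08, reset; bytes_emitted=6
After char 8 ('D'=3): chars_in_quartet=1 acc=0x3 bytes_emitted=6
After char 9 ('l'=37): chars_in_quartet=2 acc=0xE5 bytes_emitted=6
After char 10 ('t'=45): chars_in_quartet=3 acc=0x396D bytes_emitted=6
After char 11 ('N'=13): chars_in_quartet=4 acc=0xE5B4D -> emit 0E 5B 4D, reset; bytes_emitted=9
After char 12 ('F'=5): chars_in_quartet=1 acc=0x5 bytes_emitted=9
After char 13 ('w'=48): chars_in_quartet=2 acc=0x170 bytes_emitted=9
Padding '==': partial quartet acc=0x170 -> emit 17; bytes_emitted=10

Answer: 7A EE 39 01 93 08 0E 5B 4D 17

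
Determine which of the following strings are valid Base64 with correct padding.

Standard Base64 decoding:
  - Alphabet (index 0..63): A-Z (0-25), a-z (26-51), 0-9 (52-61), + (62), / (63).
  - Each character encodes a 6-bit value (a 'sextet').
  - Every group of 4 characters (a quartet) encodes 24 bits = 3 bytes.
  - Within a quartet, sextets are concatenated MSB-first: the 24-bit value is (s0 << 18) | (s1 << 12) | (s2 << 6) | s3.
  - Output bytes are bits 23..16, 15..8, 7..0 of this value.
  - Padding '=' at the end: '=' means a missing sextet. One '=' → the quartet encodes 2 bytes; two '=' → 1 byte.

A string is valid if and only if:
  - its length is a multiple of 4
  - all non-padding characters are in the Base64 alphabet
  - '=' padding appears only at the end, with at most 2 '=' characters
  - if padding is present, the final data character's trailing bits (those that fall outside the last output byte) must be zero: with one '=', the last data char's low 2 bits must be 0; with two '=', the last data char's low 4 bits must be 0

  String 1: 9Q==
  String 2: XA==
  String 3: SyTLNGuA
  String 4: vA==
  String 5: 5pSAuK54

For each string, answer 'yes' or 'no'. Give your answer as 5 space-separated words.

Answer: yes yes yes yes yes

Derivation:
String 1: '9Q==' → valid
String 2: 'XA==' → valid
String 3: 'SyTLNGuA' → valid
String 4: 'vA==' → valid
String 5: '5pSAuK54' → valid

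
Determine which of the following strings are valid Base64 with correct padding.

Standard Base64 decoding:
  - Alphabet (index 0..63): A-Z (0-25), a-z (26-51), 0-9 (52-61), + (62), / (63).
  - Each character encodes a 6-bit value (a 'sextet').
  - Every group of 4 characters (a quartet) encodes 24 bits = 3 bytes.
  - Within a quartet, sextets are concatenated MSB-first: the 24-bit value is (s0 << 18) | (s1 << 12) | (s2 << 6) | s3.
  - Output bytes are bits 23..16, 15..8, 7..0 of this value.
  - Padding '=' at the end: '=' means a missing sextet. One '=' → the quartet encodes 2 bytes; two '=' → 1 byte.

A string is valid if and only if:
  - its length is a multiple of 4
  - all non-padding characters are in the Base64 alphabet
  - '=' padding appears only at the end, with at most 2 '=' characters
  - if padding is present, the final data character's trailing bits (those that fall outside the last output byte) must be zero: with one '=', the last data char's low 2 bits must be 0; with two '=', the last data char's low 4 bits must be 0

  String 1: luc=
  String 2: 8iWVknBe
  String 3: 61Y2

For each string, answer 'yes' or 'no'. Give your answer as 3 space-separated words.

Answer: yes yes yes

Derivation:
String 1: 'luc=' → valid
String 2: '8iWVknBe' → valid
String 3: '61Y2' → valid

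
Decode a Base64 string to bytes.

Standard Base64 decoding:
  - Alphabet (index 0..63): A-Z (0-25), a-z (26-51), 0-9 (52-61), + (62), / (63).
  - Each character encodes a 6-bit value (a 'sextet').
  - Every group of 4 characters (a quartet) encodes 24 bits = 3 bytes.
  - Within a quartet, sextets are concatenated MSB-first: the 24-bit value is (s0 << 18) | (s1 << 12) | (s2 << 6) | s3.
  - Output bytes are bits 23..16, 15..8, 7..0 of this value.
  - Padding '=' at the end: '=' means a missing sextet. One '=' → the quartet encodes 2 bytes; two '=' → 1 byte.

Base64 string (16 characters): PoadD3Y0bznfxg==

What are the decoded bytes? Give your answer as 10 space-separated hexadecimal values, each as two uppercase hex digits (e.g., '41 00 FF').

After char 0 ('P'=15): chars_in_quartet=1 acc=0xF bytes_emitted=0
After char 1 ('o'=40): chars_in_quartet=2 acc=0x3E8 bytes_emitted=0
After char 2 ('a'=26): chars_in_quartet=3 acc=0xFA1A bytes_emitted=0
After char 3 ('d'=29): chars_in_quartet=4 acc=0x3E869D -> emit 3E 86 9D, reset; bytes_emitted=3
After char 4 ('D'=3): chars_in_quartet=1 acc=0x3 bytes_emitted=3
After char 5 ('3'=55): chars_in_quartet=2 acc=0xF7 bytes_emitted=3
After char 6 ('Y'=24): chars_in_quartet=3 acc=0x3DD8 bytes_emitted=3
After char 7 ('0'=52): chars_in_quartet=4 acc=0xF7634 -> emit 0F 76 34, reset; bytes_emitted=6
After char 8 ('b'=27): chars_in_quartet=1 acc=0x1B bytes_emitted=6
After char 9 ('z'=51): chars_in_quartet=2 acc=0x6F3 bytes_emitted=6
After char 10 ('n'=39): chars_in_quartet=3 acc=0x1BCE7 bytes_emitted=6
After char 11 ('f'=31): chars_in_quartet=4 acc=0x6F39DF -> emit 6F 39 DF, reset; bytes_emitted=9
After char 12 ('x'=49): chars_in_quartet=1 acc=0x31 bytes_emitted=9
After char 13 ('g'=32): chars_in_quartet=2 acc=0xC60 bytes_emitted=9
Padding '==': partial quartet acc=0xC60 -> emit C6; bytes_emitted=10

Answer: 3E 86 9D 0F 76 34 6F 39 DF C6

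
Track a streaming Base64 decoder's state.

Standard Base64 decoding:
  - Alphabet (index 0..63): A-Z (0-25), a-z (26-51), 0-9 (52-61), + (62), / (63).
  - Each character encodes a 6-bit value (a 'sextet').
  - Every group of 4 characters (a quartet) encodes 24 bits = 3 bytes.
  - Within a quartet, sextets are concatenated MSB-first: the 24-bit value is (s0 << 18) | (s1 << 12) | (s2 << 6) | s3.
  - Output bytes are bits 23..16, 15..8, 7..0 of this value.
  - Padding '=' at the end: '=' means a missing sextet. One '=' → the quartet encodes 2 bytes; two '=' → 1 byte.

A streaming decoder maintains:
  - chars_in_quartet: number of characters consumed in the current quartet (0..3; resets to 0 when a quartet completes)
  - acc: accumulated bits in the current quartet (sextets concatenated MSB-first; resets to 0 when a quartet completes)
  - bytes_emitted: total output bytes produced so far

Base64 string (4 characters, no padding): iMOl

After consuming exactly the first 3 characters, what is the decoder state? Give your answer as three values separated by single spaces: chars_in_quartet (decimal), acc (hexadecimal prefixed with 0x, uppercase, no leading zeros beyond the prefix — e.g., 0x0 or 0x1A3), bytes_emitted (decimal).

Answer: 3 0x2230E 0

Derivation:
After char 0 ('i'=34): chars_in_quartet=1 acc=0x22 bytes_emitted=0
After char 1 ('M'=12): chars_in_quartet=2 acc=0x88C bytes_emitted=0
After char 2 ('O'=14): chars_in_quartet=3 acc=0x2230E bytes_emitted=0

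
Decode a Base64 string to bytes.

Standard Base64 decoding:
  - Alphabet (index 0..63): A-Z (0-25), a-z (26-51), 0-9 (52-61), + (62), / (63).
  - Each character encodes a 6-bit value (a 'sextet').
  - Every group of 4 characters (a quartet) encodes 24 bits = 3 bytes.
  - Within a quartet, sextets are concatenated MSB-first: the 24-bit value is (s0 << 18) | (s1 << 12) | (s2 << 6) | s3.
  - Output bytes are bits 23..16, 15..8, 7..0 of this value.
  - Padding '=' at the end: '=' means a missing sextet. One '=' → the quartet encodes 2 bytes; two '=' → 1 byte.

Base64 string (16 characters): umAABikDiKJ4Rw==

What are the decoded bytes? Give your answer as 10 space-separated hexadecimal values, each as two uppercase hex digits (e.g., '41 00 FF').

After char 0 ('u'=46): chars_in_quartet=1 acc=0x2E bytes_emitted=0
After char 1 ('m'=38): chars_in_quartet=2 acc=0xBA6 bytes_emitted=0
After char 2 ('A'=0): chars_in_quartet=3 acc=0x2E980 bytes_emitted=0
After char 3 ('A'=0): chars_in_quartet=4 acc=0xBA6000 -> emit BA 60 00, reset; bytes_emitted=3
After char 4 ('B'=1): chars_in_quartet=1 acc=0x1 bytes_emitted=3
After char 5 ('i'=34): chars_in_quartet=2 acc=0x62 bytes_emitted=3
After char 6 ('k'=36): chars_in_quartet=3 acc=0x18A4 bytes_emitted=3
After char 7 ('D'=3): chars_in_quartet=4 acc=0x62903 -> emit 06 29 03, reset; bytes_emitted=6
After char 8 ('i'=34): chars_in_quartet=1 acc=0x22 bytes_emitted=6
After char 9 ('K'=10): chars_in_quartet=2 acc=0x88A bytes_emitted=6
After char 10 ('J'=9): chars_in_quartet=3 acc=0x22289 bytes_emitted=6
After char 11 ('4'=56): chars_in_quartet=4 acc=0x88A278 -> emit 88 A2 78, reset; bytes_emitted=9
After char 12 ('R'=17): chars_in_quartet=1 acc=0x11 bytes_emitted=9
After char 13 ('w'=48): chars_in_quartet=2 acc=0x470 bytes_emitted=9
Padding '==': partial quartet acc=0x470 -> emit 47; bytes_emitted=10

Answer: BA 60 00 06 29 03 88 A2 78 47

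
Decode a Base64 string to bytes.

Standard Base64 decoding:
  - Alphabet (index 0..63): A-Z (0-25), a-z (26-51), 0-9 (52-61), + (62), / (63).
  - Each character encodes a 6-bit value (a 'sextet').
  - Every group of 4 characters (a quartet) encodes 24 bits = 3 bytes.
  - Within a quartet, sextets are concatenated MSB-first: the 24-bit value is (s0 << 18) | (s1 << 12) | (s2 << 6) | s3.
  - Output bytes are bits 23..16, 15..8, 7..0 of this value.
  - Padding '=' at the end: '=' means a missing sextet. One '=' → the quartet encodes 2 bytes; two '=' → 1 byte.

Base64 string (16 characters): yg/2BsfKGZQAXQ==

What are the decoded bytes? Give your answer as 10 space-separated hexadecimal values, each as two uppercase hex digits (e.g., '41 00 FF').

Answer: CA 0F F6 06 C7 CA 19 94 00 5D

Derivation:
After char 0 ('y'=50): chars_in_quartet=1 acc=0x32 bytes_emitted=0
After char 1 ('g'=32): chars_in_quartet=2 acc=0xCA0 bytes_emitted=0
After char 2 ('/'=63): chars_in_quartet=3 acc=0x3283F bytes_emitted=0
After char 3 ('2'=54): chars_in_quartet=4 acc=0xCA0FF6 -> emit CA 0F F6, reset; bytes_emitted=3
After char 4 ('B'=1): chars_in_quartet=1 acc=0x1 bytes_emitted=3
After char 5 ('s'=44): chars_in_quartet=2 acc=0x6C bytes_emitted=3
After char 6 ('f'=31): chars_in_quartet=3 acc=0x1B1F bytes_emitted=3
After char 7 ('K'=10): chars_in_quartet=4 acc=0x6C7CA -> emit 06 C7 CA, reset; bytes_emitted=6
After char 8 ('G'=6): chars_in_quartet=1 acc=0x6 bytes_emitted=6
After char 9 ('Z'=25): chars_in_quartet=2 acc=0x199 bytes_emitted=6
After char 10 ('Q'=16): chars_in_quartet=3 acc=0x6650 bytes_emitted=6
After char 11 ('A'=0): chars_in_quartet=4 acc=0x199400 -> emit 19 94 00, reset; bytes_emitted=9
After char 12 ('X'=23): chars_in_quartet=1 acc=0x17 bytes_emitted=9
After char 13 ('Q'=16): chars_in_quartet=2 acc=0x5D0 bytes_emitted=9
Padding '==': partial quartet acc=0x5D0 -> emit 5D; bytes_emitted=10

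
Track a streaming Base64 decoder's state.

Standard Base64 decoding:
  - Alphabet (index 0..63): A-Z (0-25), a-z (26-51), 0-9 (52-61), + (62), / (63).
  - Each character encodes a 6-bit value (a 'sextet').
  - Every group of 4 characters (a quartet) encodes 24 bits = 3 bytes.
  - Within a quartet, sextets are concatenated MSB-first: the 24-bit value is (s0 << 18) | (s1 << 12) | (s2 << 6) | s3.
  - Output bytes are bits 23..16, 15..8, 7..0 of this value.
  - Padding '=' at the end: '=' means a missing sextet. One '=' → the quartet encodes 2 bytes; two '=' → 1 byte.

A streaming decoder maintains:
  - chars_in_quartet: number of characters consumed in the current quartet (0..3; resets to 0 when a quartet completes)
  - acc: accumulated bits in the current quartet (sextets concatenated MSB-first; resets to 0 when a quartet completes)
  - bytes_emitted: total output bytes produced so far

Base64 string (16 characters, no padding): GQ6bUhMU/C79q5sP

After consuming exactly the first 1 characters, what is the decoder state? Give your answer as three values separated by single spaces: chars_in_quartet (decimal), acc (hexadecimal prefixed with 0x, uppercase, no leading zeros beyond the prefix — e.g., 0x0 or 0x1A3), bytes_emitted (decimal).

Answer: 1 0x6 0

Derivation:
After char 0 ('G'=6): chars_in_quartet=1 acc=0x6 bytes_emitted=0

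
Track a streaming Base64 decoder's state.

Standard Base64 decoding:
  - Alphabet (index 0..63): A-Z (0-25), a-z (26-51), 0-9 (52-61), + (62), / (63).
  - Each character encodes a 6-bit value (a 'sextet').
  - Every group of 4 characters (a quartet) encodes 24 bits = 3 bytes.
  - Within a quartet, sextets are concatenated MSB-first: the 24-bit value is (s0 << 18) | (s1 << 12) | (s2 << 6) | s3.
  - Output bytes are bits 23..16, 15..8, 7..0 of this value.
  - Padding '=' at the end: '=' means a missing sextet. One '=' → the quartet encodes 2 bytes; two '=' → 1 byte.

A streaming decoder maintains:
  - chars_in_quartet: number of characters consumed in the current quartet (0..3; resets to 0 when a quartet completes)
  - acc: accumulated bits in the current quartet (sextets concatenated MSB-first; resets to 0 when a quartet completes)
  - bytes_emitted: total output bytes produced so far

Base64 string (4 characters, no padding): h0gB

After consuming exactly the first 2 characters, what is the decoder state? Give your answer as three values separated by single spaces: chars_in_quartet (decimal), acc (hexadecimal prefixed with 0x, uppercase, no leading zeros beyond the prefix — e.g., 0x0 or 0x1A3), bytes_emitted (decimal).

After char 0 ('h'=33): chars_in_quartet=1 acc=0x21 bytes_emitted=0
After char 1 ('0'=52): chars_in_quartet=2 acc=0x874 bytes_emitted=0

Answer: 2 0x874 0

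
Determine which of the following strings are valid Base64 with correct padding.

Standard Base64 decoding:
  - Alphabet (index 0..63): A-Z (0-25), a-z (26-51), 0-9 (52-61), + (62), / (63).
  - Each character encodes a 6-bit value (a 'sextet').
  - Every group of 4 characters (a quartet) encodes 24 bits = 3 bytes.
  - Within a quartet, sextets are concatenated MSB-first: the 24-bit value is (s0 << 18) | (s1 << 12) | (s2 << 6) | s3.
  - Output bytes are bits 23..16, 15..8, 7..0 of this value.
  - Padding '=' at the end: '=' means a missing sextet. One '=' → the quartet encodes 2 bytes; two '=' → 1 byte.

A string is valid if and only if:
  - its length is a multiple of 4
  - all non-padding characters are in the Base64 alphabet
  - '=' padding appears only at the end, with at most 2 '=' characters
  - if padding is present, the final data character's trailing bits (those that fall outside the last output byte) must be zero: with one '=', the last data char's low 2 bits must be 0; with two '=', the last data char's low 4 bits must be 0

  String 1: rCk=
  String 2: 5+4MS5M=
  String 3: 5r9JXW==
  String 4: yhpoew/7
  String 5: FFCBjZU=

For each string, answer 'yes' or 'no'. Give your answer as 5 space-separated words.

Answer: yes yes no yes yes

Derivation:
String 1: 'rCk=' → valid
String 2: '5+4MS5M=' → valid
String 3: '5r9JXW==' → invalid (bad trailing bits)
String 4: 'yhpoew/7' → valid
String 5: 'FFCBjZU=' → valid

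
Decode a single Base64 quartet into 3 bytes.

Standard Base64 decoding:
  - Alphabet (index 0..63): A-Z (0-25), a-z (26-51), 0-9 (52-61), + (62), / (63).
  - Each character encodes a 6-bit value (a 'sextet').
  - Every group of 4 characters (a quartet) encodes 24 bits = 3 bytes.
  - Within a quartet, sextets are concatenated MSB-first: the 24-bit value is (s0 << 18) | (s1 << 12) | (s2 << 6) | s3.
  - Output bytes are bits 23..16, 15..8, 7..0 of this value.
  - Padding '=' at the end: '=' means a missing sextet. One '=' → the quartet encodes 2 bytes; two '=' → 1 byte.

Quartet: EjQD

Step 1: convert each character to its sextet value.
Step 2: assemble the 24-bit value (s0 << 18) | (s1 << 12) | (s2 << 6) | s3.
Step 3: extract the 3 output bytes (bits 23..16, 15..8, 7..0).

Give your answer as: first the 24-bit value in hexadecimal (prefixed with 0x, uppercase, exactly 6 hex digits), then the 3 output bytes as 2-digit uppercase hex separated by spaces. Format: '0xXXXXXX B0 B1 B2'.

Answer: 0x123403 12 34 03

Derivation:
Sextets: E=4, j=35, Q=16, D=3
24-bit: (4<<18) | (35<<12) | (16<<6) | 3
      = 0x100000 | 0x023000 | 0x000400 | 0x000003
      = 0x123403
Bytes: (v>>16)&0xFF=12, (v>>8)&0xFF=34, v&0xFF=03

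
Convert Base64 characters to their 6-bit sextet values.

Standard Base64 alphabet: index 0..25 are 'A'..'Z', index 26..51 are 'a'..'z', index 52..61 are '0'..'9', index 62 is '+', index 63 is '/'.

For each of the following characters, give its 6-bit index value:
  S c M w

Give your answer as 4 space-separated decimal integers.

'S': A..Z range, ord('S') − ord('A') = 18
'c': a..z range, 26 + ord('c') − ord('a') = 28
'M': A..Z range, ord('M') − ord('A') = 12
'w': a..z range, 26 + ord('w') − ord('a') = 48

Answer: 18 28 12 48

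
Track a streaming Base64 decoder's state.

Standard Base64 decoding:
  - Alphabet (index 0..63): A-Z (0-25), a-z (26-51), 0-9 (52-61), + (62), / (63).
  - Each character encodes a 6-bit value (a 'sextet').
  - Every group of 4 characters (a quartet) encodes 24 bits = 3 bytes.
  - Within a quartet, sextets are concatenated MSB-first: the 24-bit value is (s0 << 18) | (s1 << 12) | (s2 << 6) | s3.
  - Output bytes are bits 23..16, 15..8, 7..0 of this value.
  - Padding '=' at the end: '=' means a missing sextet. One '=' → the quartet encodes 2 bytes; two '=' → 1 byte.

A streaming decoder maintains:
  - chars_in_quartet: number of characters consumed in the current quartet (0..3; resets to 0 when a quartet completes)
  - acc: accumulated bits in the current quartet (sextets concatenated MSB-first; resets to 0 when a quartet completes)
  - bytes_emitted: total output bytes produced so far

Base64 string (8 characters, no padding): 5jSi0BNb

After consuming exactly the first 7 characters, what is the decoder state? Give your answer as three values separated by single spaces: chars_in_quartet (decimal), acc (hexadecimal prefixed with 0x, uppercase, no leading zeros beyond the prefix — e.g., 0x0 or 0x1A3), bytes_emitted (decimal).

After char 0 ('5'=57): chars_in_quartet=1 acc=0x39 bytes_emitted=0
After char 1 ('j'=35): chars_in_quartet=2 acc=0xE63 bytes_emitted=0
After char 2 ('S'=18): chars_in_quartet=3 acc=0x398D2 bytes_emitted=0
After char 3 ('i'=34): chars_in_quartet=4 acc=0xE634A2 -> emit E6 34 A2, reset; bytes_emitted=3
After char 4 ('0'=52): chars_in_quartet=1 acc=0x34 bytes_emitted=3
After char 5 ('B'=1): chars_in_quartet=2 acc=0xD01 bytes_emitted=3
After char 6 ('N'=13): chars_in_quartet=3 acc=0x3404D bytes_emitted=3

Answer: 3 0x3404D 3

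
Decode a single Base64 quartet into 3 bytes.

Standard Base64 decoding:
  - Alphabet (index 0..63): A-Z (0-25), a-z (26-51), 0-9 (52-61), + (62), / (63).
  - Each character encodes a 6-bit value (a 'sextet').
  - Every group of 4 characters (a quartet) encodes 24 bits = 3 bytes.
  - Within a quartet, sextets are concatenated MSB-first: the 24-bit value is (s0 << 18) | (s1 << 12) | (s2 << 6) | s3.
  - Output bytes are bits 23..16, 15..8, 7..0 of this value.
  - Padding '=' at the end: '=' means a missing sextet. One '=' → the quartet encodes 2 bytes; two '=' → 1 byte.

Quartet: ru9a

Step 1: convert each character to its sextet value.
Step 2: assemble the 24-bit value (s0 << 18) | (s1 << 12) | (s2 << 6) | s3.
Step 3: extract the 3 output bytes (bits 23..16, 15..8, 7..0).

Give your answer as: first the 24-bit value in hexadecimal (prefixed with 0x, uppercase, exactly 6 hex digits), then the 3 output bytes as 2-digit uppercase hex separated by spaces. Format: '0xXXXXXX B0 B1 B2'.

Sextets: r=43, u=46, 9=61, a=26
24-bit: (43<<18) | (46<<12) | (61<<6) | 26
      = 0xAC0000 | 0x02E000 | 0x000F40 | 0x00001A
      = 0xAEEF5A
Bytes: (v>>16)&0xFF=AE, (v>>8)&0xFF=EF, v&0xFF=5A

Answer: 0xAEEF5A AE EF 5A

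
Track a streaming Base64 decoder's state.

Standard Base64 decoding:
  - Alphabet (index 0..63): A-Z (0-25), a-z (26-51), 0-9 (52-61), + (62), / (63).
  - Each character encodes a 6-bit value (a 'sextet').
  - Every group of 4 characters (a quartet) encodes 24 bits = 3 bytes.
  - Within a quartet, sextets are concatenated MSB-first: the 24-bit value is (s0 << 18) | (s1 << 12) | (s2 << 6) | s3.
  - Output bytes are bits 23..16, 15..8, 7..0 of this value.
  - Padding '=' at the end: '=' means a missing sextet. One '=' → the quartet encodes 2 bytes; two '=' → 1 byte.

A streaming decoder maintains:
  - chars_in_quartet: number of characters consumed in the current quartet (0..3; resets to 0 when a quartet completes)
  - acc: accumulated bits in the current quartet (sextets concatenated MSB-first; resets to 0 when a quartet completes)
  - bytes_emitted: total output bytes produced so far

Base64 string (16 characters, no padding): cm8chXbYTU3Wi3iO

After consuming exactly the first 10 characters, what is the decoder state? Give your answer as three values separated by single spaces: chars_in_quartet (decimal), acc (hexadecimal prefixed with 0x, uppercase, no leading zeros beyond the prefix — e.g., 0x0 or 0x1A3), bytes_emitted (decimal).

After char 0 ('c'=28): chars_in_quartet=1 acc=0x1C bytes_emitted=0
After char 1 ('m'=38): chars_in_quartet=2 acc=0x726 bytes_emitted=0
After char 2 ('8'=60): chars_in_quartet=3 acc=0x1C9BC bytes_emitted=0
After char 3 ('c'=28): chars_in_quartet=4 acc=0x726F1C -> emit 72 6F 1C, reset; bytes_emitted=3
After char 4 ('h'=33): chars_in_quartet=1 acc=0x21 bytes_emitted=3
After char 5 ('X'=23): chars_in_quartet=2 acc=0x857 bytes_emitted=3
After char 6 ('b'=27): chars_in_quartet=3 acc=0x215DB bytes_emitted=3
After char 7 ('Y'=24): chars_in_quartet=4 acc=0x8576D8 -> emit 85 76 D8, reset; bytes_emitted=6
After char 8 ('T'=19): chars_in_quartet=1 acc=0x13 bytes_emitted=6
After char 9 ('U'=20): chars_in_quartet=2 acc=0x4D4 bytes_emitted=6

Answer: 2 0x4D4 6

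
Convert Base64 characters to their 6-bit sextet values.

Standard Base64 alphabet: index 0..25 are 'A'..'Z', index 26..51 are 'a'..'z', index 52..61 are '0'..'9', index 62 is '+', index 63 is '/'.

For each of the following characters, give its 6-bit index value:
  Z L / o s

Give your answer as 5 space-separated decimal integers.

'Z': A..Z range, ord('Z') − ord('A') = 25
'L': A..Z range, ord('L') − ord('A') = 11
'/': index 63
'o': a..z range, 26 + ord('o') − ord('a') = 40
's': a..z range, 26 + ord('s') − ord('a') = 44

Answer: 25 11 63 40 44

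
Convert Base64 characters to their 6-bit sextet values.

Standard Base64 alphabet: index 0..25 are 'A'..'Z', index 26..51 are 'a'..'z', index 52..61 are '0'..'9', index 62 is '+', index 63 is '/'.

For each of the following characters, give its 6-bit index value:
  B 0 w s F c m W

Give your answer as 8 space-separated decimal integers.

Answer: 1 52 48 44 5 28 38 22

Derivation:
'B': A..Z range, ord('B') − ord('A') = 1
'0': 0..9 range, 52 + ord('0') − ord('0') = 52
'w': a..z range, 26 + ord('w') − ord('a') = 48
's': a..z range, 26 + ord('s') − ord('a') = 44
'F': A..Z range, ord('F') − ord('A') = 5
'c': a..z range, 26 + ord('c') − ord('a') = 28
'm': a..z range, 26 + ord('m') − ord('a') = 38
'W': A..Z range, ord('W') − ord('A') = 22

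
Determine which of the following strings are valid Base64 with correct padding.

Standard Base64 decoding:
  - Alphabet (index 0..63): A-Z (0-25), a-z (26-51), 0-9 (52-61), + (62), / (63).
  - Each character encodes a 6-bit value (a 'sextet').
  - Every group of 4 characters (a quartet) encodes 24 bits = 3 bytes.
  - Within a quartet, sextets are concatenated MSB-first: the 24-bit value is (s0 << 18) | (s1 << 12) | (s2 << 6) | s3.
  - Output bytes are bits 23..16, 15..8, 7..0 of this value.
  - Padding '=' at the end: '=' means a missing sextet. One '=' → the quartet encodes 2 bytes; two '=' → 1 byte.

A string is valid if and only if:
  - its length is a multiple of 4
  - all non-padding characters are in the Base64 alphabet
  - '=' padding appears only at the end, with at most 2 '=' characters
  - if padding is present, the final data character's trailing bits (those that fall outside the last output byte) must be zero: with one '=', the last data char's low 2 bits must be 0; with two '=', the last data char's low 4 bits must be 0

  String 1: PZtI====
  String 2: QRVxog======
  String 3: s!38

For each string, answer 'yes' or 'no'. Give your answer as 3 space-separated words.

String 1: 'PZtI====' → invalid (4 pad chars (max 2))
String 2: 'QRVxog======' → invalid (6 pad chars (max 2))
String 3: 's!38' → invalid (bad char(s): ['!'])

Answer: no no no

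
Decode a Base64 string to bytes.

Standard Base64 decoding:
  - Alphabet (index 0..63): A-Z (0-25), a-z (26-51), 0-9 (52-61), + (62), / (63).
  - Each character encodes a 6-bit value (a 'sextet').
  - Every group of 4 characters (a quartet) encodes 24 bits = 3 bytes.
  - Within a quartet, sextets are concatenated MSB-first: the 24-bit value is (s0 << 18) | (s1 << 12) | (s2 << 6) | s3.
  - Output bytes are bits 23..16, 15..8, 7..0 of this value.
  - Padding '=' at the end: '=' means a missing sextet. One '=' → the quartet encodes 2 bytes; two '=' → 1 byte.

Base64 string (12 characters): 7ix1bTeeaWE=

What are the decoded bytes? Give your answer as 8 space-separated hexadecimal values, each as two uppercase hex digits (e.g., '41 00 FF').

Answer: EE 2C 75 6D 37 9E 69 61

Derivation:
After char 0 ('7'=59): chars_in_quartet=1 acc=0x3B bytes_emitted=0
After char 1 ('i'=34): chars_in_quartet=2 acc=0xEE2 bytes_emitted=0
After char 2 ('x'=49): chars_in_quartet=3 acc=0x3B8B1 bytes_emitted=0
After char 3 ('1'=53): chars_in_quartet=4 acc=0xEE2C75 -> emit EE 2C 75, reset; bytes_emitted=3
After char 4 ('b'=27): chars_in_quartet=1 acc=0x1B bytes_emitted=3
After char 5 ('T'=19): chars_in_quartet=2 acc=0x6D3 bytes_emitted=3
After char 6 ('e'=30): chars_in_quartet=3 acc=0x1B4DE bytes_emitted=3
After char 7 ('e'=30): chars_in_quartet=4 acc=0x6D379E -> emit 6D 37 9E, reset; bytes_emitted=6
After char 8 ('a'=26): chars_in_quartet=1 acc=0x1A bytes_emitted=6
After char 9 ('W'=22): chars_in_quartet=2 acc=0x696 bytes_emitted=6
After char 10 ('E'=4): chars_in_quartet=3 acc=0x1A584 bytes_emitted=6
Padding '=': partial quartet acc=0x1A584 -> emit 69 61; bytes_emitted=8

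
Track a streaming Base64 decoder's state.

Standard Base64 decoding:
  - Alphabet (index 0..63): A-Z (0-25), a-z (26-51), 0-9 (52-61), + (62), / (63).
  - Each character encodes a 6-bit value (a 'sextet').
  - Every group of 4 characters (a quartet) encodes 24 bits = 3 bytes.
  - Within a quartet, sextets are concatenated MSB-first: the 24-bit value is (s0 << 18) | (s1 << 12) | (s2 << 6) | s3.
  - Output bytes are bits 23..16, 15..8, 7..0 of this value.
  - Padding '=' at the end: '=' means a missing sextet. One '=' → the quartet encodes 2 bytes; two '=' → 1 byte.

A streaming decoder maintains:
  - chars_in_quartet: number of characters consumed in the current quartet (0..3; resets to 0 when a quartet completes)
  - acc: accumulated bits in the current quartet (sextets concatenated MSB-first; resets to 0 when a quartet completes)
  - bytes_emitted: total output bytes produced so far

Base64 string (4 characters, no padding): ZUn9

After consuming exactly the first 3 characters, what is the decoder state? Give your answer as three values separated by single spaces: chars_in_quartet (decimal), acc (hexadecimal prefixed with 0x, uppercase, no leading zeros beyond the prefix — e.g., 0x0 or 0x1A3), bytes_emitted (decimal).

Answer: 3 0x19527 0

Derivation:
After char 0 ('Z'=25): chars_in_quartet=1 acc=0x19 bytes_emitted=0
After char 1 ('U'=20): chars_in_quartet=2 acc=0x654 bytes_emitted=0
After char 2 ('n'=39): chars_in_quartet=3 acc=0x19527 bytes_emitted=0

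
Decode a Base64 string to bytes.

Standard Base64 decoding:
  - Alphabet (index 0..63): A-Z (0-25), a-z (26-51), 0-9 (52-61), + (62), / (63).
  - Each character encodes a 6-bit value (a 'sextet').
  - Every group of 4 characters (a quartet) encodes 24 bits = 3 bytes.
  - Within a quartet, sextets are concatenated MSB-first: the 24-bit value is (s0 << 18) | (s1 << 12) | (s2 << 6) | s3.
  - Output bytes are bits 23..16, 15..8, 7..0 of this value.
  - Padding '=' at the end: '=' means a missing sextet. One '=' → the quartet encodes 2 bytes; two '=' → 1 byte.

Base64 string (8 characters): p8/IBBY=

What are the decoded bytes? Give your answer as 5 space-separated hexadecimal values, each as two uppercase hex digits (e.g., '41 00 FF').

After char 0 ('p'=41): chars_in_quartet=1 acc=0x29 bytes_emitted=0
After char 1 ('8'=60): chars_in_quartet=2 acc=0xA7C bytes_emitted=0
After char 2 ('/'=63): chars_in_quartet=3 acc=0x29F3F bytes_emitted=0
After char 3 ('I'=8): chars_in_quartet=4 acc=0xA7CFC8 -> emit A7 CF C8, reset; bytes_emitted=3
After char 4 ('B'=1): chars_in_quartet=1 acc=0x1 bytes_emitted=3
After char 5 ('B'=1): chars_in_quartet=2 acc=0x41 bytes_emitted=3
After char 6 ('Y'=24): chars_in_quartet=3 acc=0x1058 bytes_emitted=3
Padding '=': partial quartet acc=0x1058 -> emit 04 16; bytes_emitted=5

Answer: A7 CF C8 04 16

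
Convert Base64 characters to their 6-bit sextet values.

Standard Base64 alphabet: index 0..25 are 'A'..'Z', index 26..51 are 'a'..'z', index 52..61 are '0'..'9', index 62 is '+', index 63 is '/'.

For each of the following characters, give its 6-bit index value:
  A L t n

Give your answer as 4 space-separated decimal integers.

'A': A..Z range, ord('A') − ord('A') = 0
'L': A..Z range, ord('L') − ord('A') = 11
't': a..z range, 26 + ord('t') − ord('a') = 45
'n': a..z range, 26 + ord('n') − ord('a') = 39

Answer: 0 11 45 39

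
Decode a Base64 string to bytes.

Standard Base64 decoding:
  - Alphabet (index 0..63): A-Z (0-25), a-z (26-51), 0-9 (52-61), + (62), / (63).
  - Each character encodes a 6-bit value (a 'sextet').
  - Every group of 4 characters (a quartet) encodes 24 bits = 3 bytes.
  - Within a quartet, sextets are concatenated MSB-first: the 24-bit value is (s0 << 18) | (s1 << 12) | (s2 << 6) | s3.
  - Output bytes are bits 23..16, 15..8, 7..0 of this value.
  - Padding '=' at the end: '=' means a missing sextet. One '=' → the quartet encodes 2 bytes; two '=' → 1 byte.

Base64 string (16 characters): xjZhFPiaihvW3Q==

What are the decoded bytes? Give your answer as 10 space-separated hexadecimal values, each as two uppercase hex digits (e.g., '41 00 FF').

Answer: C6 36 61 14 F8 9A 8A 1B D6 DD

Derivation:
After char 0 ('x'=49): chars_in_quartet=1 acc=0x31 bytes_emitted=0
After char 1 ('j'=35): chars_in_quartet=2 acc=0xC63 bytes_emitted=0
After char 2 ('Z'=25): chars_in_quartet=3 acc=0x318D9 bytes_emitted=0
After char 3 ('h'=33): chars_in_quartet=4 acc=0xC63661 -> emit C6 36 61, reset; bytes_emitted=3
After char 4 ('F'=5): chars_in_quartet=1 acc=0x5 bytes_emitted=3
After char 5 ('P'=15): chars_in_quartet=2 acc=0x14F bytes_emitted=3
After char 6 ('i'=34): chars_in_quartet=3 acc=0x53E2 bytes_emitted=3
After char 7 ('a'=26): chars_in_quartet=4 acc=0x14F89A -> emit 14 F8 9A, reset; bytes_emitted=6
After char 8 ('i'=34): chars_in_quartet=1 acc=0x22 bytes_emitted=6
After char 9 ('h'=33): chars_in_quartet=2 acc=0x8A1 bytes_emitted=6
After char 10 ('v'=47): chars_in_quartet=3 acc=0x2286F bytes_emitted=6
After char 11 ('W'=22): chars_in_quartet=4 acc=0x8A1BD6 -> emit 8A 1B D6, reset; bytes_emitted=9
After char 12 ('3'=55): chars_in_quartet=1 acc=0x37 bytes_emitted=9
After char 13 ('Q'=16): chars_in_quartet=2 acc=0xDD0 bytes_emitted=9
Padding '==': partial quartet acc=0xDD0 -> emit DD; bytes_emitted=10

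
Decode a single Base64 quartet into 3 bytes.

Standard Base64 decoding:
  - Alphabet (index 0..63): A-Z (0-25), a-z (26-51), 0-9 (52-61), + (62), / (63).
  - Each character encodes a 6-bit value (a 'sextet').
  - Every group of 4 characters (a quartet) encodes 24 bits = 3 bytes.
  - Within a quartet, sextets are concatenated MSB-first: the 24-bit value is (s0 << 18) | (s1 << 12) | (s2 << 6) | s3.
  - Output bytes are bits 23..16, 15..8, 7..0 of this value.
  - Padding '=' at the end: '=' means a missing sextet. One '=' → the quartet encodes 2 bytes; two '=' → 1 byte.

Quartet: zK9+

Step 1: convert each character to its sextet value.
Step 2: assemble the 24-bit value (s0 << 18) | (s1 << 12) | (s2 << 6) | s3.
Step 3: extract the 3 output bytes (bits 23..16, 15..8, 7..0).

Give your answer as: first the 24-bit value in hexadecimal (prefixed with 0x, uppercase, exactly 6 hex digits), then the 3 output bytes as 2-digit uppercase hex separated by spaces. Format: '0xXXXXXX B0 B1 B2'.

Answer: 0xCCAF7E CC AF 7E

Derivation:
Sextets: z=51, K=10, 9=61, +=62
24-bit: (51<<18) | (10<<12) | (61<<6) | 62
      = 0xCC0000 | 0x00A000 | 0x000F40 | 0x00003E
      = 0xCCAF7E
Bytes: (v>>16)&0xFF=CC, (v>>8)&0xFF=AF, v&0xFF=7E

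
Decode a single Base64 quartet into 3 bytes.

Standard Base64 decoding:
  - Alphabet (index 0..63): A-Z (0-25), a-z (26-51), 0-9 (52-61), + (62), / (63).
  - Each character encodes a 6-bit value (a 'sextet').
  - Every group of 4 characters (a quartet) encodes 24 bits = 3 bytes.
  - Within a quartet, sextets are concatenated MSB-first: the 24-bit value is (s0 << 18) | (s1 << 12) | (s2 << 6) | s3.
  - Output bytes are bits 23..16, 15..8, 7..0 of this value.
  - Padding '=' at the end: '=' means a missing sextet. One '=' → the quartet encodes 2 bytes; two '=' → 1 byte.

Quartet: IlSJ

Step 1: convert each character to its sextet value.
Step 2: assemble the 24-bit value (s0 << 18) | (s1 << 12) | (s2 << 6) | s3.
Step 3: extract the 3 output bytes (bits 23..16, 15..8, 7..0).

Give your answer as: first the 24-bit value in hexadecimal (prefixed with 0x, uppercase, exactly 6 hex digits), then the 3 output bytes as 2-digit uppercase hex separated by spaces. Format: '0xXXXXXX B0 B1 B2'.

Answer: 0x225489 22 54 89

Derivation:
Sextets: I=8, l=37, S=18, J=9
24-bit: (8<<18) | (37<<12) | (18<<6) | 9
      = 0x200000 | 0x025000 | 0x000480 | 0x000009
      = 0x225489
Bytes: (v>>16)&0xFF=22, (v>>8)&0xFF=54, v&0xFF=89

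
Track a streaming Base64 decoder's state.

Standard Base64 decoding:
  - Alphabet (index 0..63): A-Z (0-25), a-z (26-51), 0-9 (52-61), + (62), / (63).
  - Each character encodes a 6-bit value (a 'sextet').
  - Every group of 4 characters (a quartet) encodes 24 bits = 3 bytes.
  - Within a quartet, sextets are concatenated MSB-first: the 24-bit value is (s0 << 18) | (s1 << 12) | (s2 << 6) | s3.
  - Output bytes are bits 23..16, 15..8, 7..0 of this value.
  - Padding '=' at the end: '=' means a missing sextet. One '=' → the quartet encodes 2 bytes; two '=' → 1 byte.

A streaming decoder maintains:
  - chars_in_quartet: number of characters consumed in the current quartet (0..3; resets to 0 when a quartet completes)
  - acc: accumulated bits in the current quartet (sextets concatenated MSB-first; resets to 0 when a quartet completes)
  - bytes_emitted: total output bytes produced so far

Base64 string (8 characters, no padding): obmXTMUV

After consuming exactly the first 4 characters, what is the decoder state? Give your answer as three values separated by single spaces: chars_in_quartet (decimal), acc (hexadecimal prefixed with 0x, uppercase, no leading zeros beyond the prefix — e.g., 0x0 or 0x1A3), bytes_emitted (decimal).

After char 0 ('o'=40): chars_in_quartet=1 acc=0x28 bytes_emitted=0
After char 1 ('b'=27): chars_in_quartet=2 acc=0xA1B bytes_emitted=0
After char 2 ('m'=38): chars_in_quartet=3 acc=0x286E6 bytes_emitted=0
After char 3 ('X'=23): chars_in_quartet=4 acc=0xA1B997 -> emit A1 B9 97, reset; bytes_emitted=3

Answer: 0 0x0 3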